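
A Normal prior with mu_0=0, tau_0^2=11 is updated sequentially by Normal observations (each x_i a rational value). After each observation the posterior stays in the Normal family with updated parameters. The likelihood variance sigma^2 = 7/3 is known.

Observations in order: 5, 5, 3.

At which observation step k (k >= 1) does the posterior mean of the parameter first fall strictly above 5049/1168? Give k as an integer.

k = 2

obs 1: x=5 → posterior Normal(33/8, 77/40)
obs 2: x=5 → posterior Normal(330/73, 77/73)
obs 3: x=3 → posterior Normal(429/106, 77/106)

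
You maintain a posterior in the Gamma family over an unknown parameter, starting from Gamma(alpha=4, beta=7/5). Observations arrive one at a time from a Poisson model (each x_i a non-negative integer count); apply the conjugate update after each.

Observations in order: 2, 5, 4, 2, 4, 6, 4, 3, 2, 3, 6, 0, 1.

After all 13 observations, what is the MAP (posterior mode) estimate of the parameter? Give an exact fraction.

25/8

obs 1: x=2 → posterior Gamma(6, 12/5)
obs 2: x=5 → posterior Gamma(11, 17/5)
obs 3: x=4 → posterior Gamma(15, 22/5)
obs 4: x=2 → posterior Gamma(17, 27/5)
obs 5: x=4 → posterior Gamma(21, 32/5)
obs 6: x=6 → posterior Gamma(27, 37/5)
obs 7: x=4 → posterior Gamma(31, 42/5)
obs 8: x=3 → posterior Gamma(34, 47/5)
obs 9: x=2 → posterior Gamma(36, 52/5)
obs 10: x=3 → posterior Gamma(39, 57/5)
obs 11: x=6 → posterior Gamma(45, 62/5)
obs 12: x=0 → posterior Gamma(45, 67/5)
obs 13: x=1 → posterior Gamma(46, 72/5)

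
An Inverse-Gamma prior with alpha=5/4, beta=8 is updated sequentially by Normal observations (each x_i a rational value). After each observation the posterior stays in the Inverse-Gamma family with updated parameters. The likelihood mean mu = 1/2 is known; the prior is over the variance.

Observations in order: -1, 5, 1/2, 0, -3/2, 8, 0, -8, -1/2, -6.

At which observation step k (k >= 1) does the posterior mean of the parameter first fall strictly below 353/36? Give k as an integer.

obs 1: x=-1 → posterior Inverse-Gamma(7/4, 73/8)
obs 2: x=5 → posterior Inverse-Gamma(9/4, 77/4)
obs 3: x=1/2 → posterior Inverse-Gamma(11/4, 77/4)
obs 4: x=0 → posterior Inverse-Gamma(13/4, 155/8)
obs 5: x=-3/2 → posterior Inverse-Gamma(15/4, 171/8)
obs 6: x=8 → posterior Inverse-Gamma(17/4, 99/2)
obs 7: x=0 → posterior Inverse-Gamma(19/4, 397/8)
obs 8: x=-8 → posterior Inverse-Gamma(21/4, 343/4)
obs 9: x=-1/2 → posterior Inverse-Gamma(23/4, 345/4)
obs 10: x=-6 → posterior Inverse-Gamma(25/4, 859/8)

k = 4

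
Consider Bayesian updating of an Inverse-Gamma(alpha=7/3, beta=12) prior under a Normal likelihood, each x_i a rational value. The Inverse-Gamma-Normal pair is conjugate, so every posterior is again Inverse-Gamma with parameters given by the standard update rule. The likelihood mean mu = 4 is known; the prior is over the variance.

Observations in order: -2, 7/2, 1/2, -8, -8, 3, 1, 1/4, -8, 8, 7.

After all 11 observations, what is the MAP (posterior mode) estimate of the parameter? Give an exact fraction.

obs 1: x=-2 → posterior Inverse-Gamma(17/6, 30)
obs 2: x=7/2 → posterior Inverse-Gamma(10/3, 241/8)
obs 3: x=1/2 → posterior Inverse-Gamma(23/6, 145/4)
obs 4: x=-8 → posterior Inverse-Gamma(13/3, 433/4)
obs 5: x=-8 → posterior Inverse-Gamma(29/6, 721/4)
obs 6: x=3 → posterior Inverse-Gamma(16/3, 723/4)
obs 7: x=1 → posterior Inverse-Gamma(35/6, 741/4)
obs 8: x=1/4 → posterior Inverse-Gamma(19/3, 6153/32)
obs 9: x=-8 → posterior Inverse-Gamma(41/6, 8457/32)
obs 10: x=8 → posterior Inverse-Gamma(22/3, 8713/32)
obs 11: x=7 → posterior Inverse-Gamma(47/6, 8857/32)

26571/848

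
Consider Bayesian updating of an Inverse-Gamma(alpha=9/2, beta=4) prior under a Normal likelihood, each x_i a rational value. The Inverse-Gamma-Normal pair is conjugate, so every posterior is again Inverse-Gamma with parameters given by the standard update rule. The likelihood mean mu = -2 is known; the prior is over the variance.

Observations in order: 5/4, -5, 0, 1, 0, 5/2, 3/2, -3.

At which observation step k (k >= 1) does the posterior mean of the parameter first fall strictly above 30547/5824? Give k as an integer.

obs 1: x=5/4 → posterior Inverse-Gamma(5, 297/32)
obs 2: x=-5 → posterior Inverse-Gamma(11/2, 441/32)
obs 3: x=0 → posterior Inverse-Gamma(6, 505/32)
obs 4: x=1 → posterior Inverse-Gamma(13/2, 649/32)
obs 5: x=0 → posterior Inverse-Gamma(7, 713/32)
obs 6: x=5/2 → posterior Inverse-Gamma(15/2, 1037/32)
obs 7: x=3/2 → posterior Inverse-Gamma(8, 1233/32)
obs 8: x=-3 → posterior Inverse-Gamma(17/2, 1249/32)

k = 7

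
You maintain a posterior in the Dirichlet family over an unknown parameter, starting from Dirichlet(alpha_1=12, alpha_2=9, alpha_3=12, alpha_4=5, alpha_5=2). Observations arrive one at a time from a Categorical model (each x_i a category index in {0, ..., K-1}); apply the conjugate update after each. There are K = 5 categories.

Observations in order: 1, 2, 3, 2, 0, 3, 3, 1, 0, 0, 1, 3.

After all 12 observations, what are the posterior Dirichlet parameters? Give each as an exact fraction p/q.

obs 1: x=1 → posterior Dirichlet(12, 10, 12, 5, 2)
obs 2: x=2 → posterior Dirichlet(12, 10, 13, 5, 2)
obs 3: x=3 → posterior Dirichlet(12, 10, 13, 6, 2)
obs 4: x=2 → posterior Dirichlet(12, 10, 14, 6, 2)
obs 5: x=0 → posterior Dirichlet(13, 10, 14, 6, 2)
obs 6: x=3 → posterior Dirichlet(13, 10, 14, 7, 2)
obs 7: x=3 → posterior Dirichlet(13, 10, 14, 8, 2)
obs 8: x=1 → posterior Dirichlet(13, 11, 14, 8, 2)
obs 9: x=0 → posterior Dirichlet(14, 11, 14, 8, 2)
obs 10: x=0 → posterior Dirichlet(15, 11, 14, 8, 2)
obs 11: x=1 → posterior Dirichlet(15, 12, 14, 8, 2)
obs 12: x=3 → posterior Dirichlet(15, 12, 14, 9, 2)

alpha_1=15, alpha_2=12, alpha_3=14, alpha_4=9, alpha_5=2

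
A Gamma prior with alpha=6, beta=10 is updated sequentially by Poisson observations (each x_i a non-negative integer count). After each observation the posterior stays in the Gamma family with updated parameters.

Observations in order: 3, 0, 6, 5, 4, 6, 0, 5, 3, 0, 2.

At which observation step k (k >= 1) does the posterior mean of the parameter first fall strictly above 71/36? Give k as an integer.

obs 1: x=3 → posterior Gamma(9, 11)
obs 2: x=0 → posterior Gamma(9, 12)
obs 3: x=6 → posterior Gamma(15, 13)
obs 4: x=5 → posterior Gamma(20, 14)
obs 5: x=4 → posterior Gamma(24, 15)
obs 6: x=6 → posterior Gamma(30, 16)
obs 7: x=0 → posterior Gamma(30, 17)
obs 8: x=5 → posterior Gamma(35, 18)
obs 9: x=3 → posterior Gamma(38, 19)
obs 10: x=0 → posterior Gamma(38, 20)
obs 11: x=2 → posterior Gamma(40, 21)

k = 9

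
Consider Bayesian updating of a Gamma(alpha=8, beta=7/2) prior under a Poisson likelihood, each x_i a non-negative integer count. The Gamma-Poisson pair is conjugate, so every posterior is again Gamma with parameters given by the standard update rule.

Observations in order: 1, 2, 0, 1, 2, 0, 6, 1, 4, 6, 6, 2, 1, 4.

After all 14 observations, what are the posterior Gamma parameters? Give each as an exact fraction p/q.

obs 1: x=1 → posterior Gamma(9, 9/2)
obs 2: x=2 → posterior Gamma(11, 11/2)
obs 3: x=0 → posterior Gamma(11, 13/2)
obs 4: x=1 → posterior Gamma(12, 15/2)
obs 5: x=2 → posterior Gamma(14, 17/2)
obs 6: x=0 → posterior Gamma(14, 19/2)
obs 7: x=6 → posterior Gamma(20, 21/2)
obs 8: x=1 → posterior Gamma(21, 23/2)
obs 9: x=4 → posterior Gamma(25, 25/2)
obs 10: x=6 → posterior Gamma(31, 27/2)
obs 11: x=6 → posterior Gamma(37, 29/2)
obs 12: x=2 → posterior Gamma(39, 31/2)
obs 13: x=1 → posterior Gamma(40, 33/2)
obs 14: x=4 → posterior Gamma(44, 35/2)

alpha=44, beta=35/2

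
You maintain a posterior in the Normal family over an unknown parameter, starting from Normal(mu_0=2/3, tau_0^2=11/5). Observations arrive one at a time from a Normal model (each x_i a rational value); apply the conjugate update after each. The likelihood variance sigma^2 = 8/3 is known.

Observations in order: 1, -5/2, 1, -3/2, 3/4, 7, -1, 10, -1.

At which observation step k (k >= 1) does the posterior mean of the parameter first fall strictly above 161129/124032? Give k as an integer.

obs 1: x=1 → posterior Normal(179/219, 88/73)
obs 2: x=-5/2 → posterior Normal(-137/636, 44/53)
obs 3: x=1 → posterior Normal(61/834, 88/139)
obs 4: x=-3/2 → posterior Normal(-59/258, 22/43)
obs 5: x=3/4 → posterior Normal(-35/492, 88/205)
obs 6: x=7 → posterior Normal(371/408, 44/119)
obs 7: x=-1 → posterior Normal(2201/3252, 88/271)
obs 8: x=10 → posterior Normal(6161/3648, 11/38)
obs 9: x=-1 → posterior Normal(5765/4044, 88/337)

k = 8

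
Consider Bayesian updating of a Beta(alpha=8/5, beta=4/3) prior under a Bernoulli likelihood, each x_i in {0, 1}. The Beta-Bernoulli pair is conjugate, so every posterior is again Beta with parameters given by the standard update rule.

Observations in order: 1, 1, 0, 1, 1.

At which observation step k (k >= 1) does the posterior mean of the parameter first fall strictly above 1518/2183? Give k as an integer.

k = 2

obs 1: x=1 → posterior Beta(13/5, 4/3)
obs 2: x=1 → posterior Beta(18/5, 4/3)
obs 3: x=0 → posterior Beta(18/5, 7/3)
obs 4: x=1 → posterior Beta(23/5, 7/3)
obs 5: x=1 → posterior Beta(28/5, 7/3)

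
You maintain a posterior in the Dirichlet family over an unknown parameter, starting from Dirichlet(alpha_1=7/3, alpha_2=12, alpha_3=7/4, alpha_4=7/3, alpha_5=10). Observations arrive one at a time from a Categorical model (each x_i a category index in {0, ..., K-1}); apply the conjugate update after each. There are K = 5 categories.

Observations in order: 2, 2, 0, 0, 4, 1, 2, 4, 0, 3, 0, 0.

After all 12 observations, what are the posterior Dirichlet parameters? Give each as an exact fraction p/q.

obs 1: x=2 → posterior Dirichlet(7/3, 12, 11/4, 7/3, 10)
obs 2: x=2 → posterior Dirichlet(7/3, 12, 15/4, 7/3, 10)
obs 3: x=0 → posterior Dirichlet(10/3, 12, 15/4, 7/3, 10)
obs 4: x=0 → posterior Dirichlet(13/3, 12, 15/4, 7/3, 10)
obs 5: x=4 → posterior Dirichlet(13/3, 12, 15/4, 7/3, 11)
obs 6: x=1 → posterior Dirichlet(13/3, 13, 15/4, 7/3, 11)
obs 7: x=2 → posterior Dirichlet(13/3, 13, 19/4, 7/3, 11)
obs 8: x=4 → posterior Dirichlet(13/3, 13, 19/4, 7/3, 12)
obs 9: x=0 → posterior Dirichlet(16/3, 13, 19/4, 7/3, 12)
obs 10: x=3 → posterior Dirichlet(16/3, 13, 19/4, 10/3, 12)
obs 11: x=0 → posterior Dirichlet(19/3, 13, 19/4, 10/3, 12)
obs 12: x=0 → posterior Dirichlet(22/3, 13, 19/4, 10/3, 12)

alpha_1=22/3, alpha_2=13, alpha_3=19/4, alpha_4=10/3, alpha_5=12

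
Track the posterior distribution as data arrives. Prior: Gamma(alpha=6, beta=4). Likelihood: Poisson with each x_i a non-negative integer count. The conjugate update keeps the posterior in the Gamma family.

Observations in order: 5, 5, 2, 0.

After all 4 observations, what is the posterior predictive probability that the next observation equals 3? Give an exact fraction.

obs 1: x=5 → posterior Gamma(11, 5)
obs 2: x=5 → posterior Gamma(16, 6)
obs 3: x=2 → posterior Gamma(18, 7)
obs 4: x=0 → posterior Gamma(18, 8)

6845471433603153920/36472996377170786403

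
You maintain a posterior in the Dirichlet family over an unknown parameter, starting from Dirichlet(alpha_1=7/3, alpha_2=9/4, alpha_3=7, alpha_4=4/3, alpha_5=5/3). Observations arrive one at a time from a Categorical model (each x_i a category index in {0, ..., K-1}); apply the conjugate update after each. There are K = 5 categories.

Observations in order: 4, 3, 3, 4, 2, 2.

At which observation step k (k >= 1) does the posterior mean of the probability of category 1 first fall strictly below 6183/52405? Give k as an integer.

obs 1: x=4 → posterior Dirichlet(7/3, 9/4, 7, 4/3, 8/3)
obs 2: x=3 → posterior Dirichlet(7/3, 9/4, 7, 7/3, 8/3)
obs 3: x=3 → posterior Dirichlet(7/3, 9/4, 7, 10/3, 8/3)
obs 4: x=4 → posterior Dirichlet(7/3, 9/4, 7, 10/3, 11/3)
obs 5: x=2 → posterior Dirichlet(7/3, 9/4, 8, 10/3, 11/3)
obs 6: x=2 → posterior Dirichlet(7/3, 9/4, 9, 10/3, 11/3)

k = 5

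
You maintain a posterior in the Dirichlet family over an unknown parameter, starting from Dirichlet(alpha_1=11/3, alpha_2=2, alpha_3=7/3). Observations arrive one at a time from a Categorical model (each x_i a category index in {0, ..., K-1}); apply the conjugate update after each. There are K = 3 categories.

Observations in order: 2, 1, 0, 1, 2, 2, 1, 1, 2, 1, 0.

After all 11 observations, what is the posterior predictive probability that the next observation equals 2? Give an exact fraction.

1/3

obs 1: x=2 → posterior Dirichlet(11/3, 2, 10/3)
obs 2: x=1 → posterior Dirichlet(11/3, 3, 10/3)
obs 3: x=0 → posterior Dirichlet(14/3, 3, 10/3)
obs 4: x=1 → posterior Dirichlet(14/3, 4, 10/3)
obs 5: x=2 → posterior Dirichlet(14/3, 4, 13/3)
obs 6: x=2 → posterior Dirichlet(14/3, 4, 16/3)
obs 7: x=1 → posterior Dirichlet(14/3, 5, 16/3)
obs 8: x=1 → posterior Dirichlet(14/3, 6, 16/3)
obs 9: x=2 → posterior Dirichlet(14/3, 6, 19/3)
obs 10: x=1 → posterior Dirichlet(14/3, 7, 19/3)
obs 11: x=0 → posterior Dirichlet(17/3, 7, 19/3)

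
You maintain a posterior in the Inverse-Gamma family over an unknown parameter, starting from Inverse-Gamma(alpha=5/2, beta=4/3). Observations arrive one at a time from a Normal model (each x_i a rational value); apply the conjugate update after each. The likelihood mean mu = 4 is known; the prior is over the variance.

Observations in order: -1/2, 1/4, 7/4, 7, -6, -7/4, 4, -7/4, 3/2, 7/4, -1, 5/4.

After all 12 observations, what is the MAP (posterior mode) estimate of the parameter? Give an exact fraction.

obs 1: x=-1/2 → posterior Inverse-Gamma(3, 275/24)
obs 2: x=1/4 → posterior Inverse-Gamma(7/2, 1775/96)
obs 3: x=7/4 → posterior Inverse-Gamma(4, 1009/48)
obs 4: x=7 → posterior Inverse-Gamma(9/2, 1225/48)
obs 5: x=-6 → posterior Inverse-Gamma(5, 3625/48)
obs 6: x=-7/4 → posterior Inverse-Gamma(11/2, 8837/96)
obs 7: x=4 → posterior Inverse-Gamma(6, 8837/96)
obs 8: x=-7/4 → posterior Inverse-Gamma(13/2, 1303/12)
obs 9: x=3/2 → posterior Inverse-Gamma(7, 2681/24)
obs 10: x=7/4 → posterior Inverse-Gamma(15/2, 10967/96)
obs 11: x=-1 → posterior Inverse-Gamma(8, 12167/96)
obs 12: x=5/4 → posterior Inverse-Gamma(17/2, 6265/48)

6265/456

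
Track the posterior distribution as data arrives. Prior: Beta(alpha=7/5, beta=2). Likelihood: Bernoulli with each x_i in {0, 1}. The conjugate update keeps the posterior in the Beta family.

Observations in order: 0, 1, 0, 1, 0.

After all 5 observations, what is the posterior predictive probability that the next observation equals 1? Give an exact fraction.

obs 1: x=0 → posterior Beta(7/5, 3)
obs 2: x=1 → posterior Beta(12/5, 3)
obs 3: x=0 → posterior Beta(12/5, 4)
obs 4: x=1 → posterior Beta(17/5, 4)
obs 5: x=0 → posterior Beta(17/5, 5)

17/42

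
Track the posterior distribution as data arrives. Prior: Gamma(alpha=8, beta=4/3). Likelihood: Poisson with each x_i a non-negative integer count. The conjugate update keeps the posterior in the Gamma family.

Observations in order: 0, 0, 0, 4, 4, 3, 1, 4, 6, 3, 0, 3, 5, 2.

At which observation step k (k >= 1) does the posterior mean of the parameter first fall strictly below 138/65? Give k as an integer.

obs 1: x=0 → posterior Gamma(8, 7/3)
obs 2: x=0 → posterior Gamma(8, 10/3)
obs 3: x=0 → posterior Gamma(8, 13/3)
obs 4: x=4 → posterior Gamma(12, 16/3)
obs 5: x=4 → posterior Gamma(16, 19/3)
obs 6: x=3 → posterior Gamma(19, 22/3)
obs 7: x=1 → posterior Gamma(20, 25/3)
obs 8: x=4 → posterior Gamma(24, 28/3)
obs 9: x=6 → posterior Gamma(30, 31/3)
obs 10: x=3 → posterior Gamma(33, 34/3)
obs 11: x=0 → posterior Gamma(33, 37/3)
obs 12: x=3 → posterior Gamma(36, 40/3)
obs 13: x=5 → posterior Gamma(41, 43/3)
obs 14: x=2 → posterior Gamma(43, 46/3)

k = 3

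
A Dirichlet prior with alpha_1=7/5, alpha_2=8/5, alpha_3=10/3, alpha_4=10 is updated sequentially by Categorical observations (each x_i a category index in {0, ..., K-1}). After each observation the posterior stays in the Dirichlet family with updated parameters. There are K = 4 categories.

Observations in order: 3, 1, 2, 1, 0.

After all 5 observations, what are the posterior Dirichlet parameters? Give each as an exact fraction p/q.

alpha_1=12/5, alpha_2=18/5, alpha_3=13/3, alpha_4=11

obs 1: x=3 → posterior Dirichlet(7/5, 8/5, 10/3, 11)
obs 2: x=1 → posterior Dirichlet(7/5, 13/5, 10/3, 11)
obs 3: x=2 → posterior Dirichlet(7/5, 13/5, 13/3, 11)
obs 4: x=1 → posterior Dirichlet(7/5, 18/5, 13/3, 11)
obs 5: x=0 → posterior Dirichlet(12/5, 18/5, 13/3, 11)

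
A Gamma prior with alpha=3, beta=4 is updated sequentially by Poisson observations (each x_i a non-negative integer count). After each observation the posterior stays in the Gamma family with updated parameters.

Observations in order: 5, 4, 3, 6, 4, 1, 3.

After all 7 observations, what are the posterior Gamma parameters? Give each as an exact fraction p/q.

alpha=29, beta=11

obs 1: x=5 → posterior Gamma(8, 5)
obs 2: x=4 → posterior Gamma(12, 6)
obs 3: x=3 → posterior Gamma(15, 7)
obs 4: x=6 → posterior Gamma(21, 8)
obs 5: x=4 → posterior Gamma(25, 9)
obs 6: x=1 → posterior Gamma(26, 10)
obs 7: x=3 → posterior Gamma(29, 11)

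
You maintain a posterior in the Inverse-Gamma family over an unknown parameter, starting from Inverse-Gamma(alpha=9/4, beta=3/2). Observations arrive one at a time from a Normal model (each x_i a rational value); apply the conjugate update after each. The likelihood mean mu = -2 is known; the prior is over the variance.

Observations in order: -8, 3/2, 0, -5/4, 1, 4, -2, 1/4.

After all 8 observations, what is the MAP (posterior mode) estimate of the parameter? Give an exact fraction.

obs 1: x=-8 → posterior Inverse-Gamma(11/4, 39/2)
obs 2: x=3/2 → posterior Inverse-Gamma(13/4, 205/8)
obs 3: x=0 → posterior Inverse-Gamma(15/4, 221/8)
obs 4: x=-5/4 → posterior Inverse-Gamma(17/4, 893/32)
obs 5: x=1 → posterior Inverse-Gamma(19/4, 1037/32)
obs 6: x=4 → posterior Inverse-Gamma(21/4, 1613/32)
obs 7: x=-2 → posterior Inverse-Gamma(23/4, 1613/32)
obs 8: x=1/4 → posterior Inverse-Gamma(25/4, 847/16)

847/116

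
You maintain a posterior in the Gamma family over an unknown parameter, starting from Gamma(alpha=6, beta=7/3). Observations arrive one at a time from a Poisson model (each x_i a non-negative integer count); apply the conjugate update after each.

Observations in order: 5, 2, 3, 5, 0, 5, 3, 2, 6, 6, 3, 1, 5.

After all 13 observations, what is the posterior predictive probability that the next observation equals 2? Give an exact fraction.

3604947750019623046558031026138457613131575340050742704398022821108021487961325830387269632/18646113417161314493261616803956698971446415858248583415929120740302154318206422517221824801

obs 1: x=5 → posterior Gamma(11, 10/3)
obs 2: x=2 → posterior Gamma(13, 13/3)
obs 3: x=3 → posterior Gamma(16, 16/3)
obs 4: x=5 → posterior Gamma(21, 19/3)
obs 5: x=0 → posterior Gamma(21, 22/3)
obs 6: x=5 → posterior Gamma(26, 25/3)
obs 7: x=3 → posterior Gamma(29, 28/3)
obs 8: x=2 → posterior Gamma(31, 31/3)
obs 9: x=6 → posterior Gamma(37, 34/3)
obs 10: x=6 → posterior Gamma(43, 37/3)
obs 11: x=3 → posterior Gamma(46, 40/3)
obs 12: x=1 → posterior Gamma(47, 43/3)
obs 13: x=5 → posterior Gamma(52, 46/3)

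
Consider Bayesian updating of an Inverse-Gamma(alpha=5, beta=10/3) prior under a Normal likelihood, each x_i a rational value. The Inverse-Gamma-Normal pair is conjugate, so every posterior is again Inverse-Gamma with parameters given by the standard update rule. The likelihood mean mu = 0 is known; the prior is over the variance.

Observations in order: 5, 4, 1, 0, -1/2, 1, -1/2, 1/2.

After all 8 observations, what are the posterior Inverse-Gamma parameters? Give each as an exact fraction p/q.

obs 1: x=5 → posterior Inverse-Gamma(11/2, 95/6)
obs 2: x=4 → posterior Inverse-Gamma(6, 143/6)
obs 3: x=1 → posterior Inverse-Gamma(13/2, 73/3)
obs 4: x=0 → posterior Inverse-Gamma(7, 73/3)
obs 5: x=-1/2 → posterior Inverse-Gamma(15/2, 587/24)
obs 6: x=1 → posterior Inverse-Gamma(8, 599/24)
obs 7: x=-1/2 → posterior Inverse-Gamma(17/2, 301/12)
obs 8: x=1/2 → posterior Inverse-Gamma(9, 605/24)

alpha=9, beta=605/24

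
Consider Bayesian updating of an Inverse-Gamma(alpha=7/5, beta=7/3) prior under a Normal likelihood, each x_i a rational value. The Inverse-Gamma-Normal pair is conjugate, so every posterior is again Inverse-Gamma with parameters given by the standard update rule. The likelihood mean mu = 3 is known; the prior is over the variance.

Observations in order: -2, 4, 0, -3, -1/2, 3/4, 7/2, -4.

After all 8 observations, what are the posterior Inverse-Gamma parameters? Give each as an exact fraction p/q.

alpha=27/5, beta=6827/96

obs 1: x=-2 → posterior Inverse-Gamma(19/10, 89/6)
obs 2: x=4 → posterior Inverse-Gamma(12/5, 46/3)
obs 3: x=0 → posterior Inverse-Gamma(29/10, 119/6)
obs 4: x=-3 → posterior Inverse-Gamma(17/5, 227/6)
obs 5: x=-1/2 → posterior Inverse-Gamma(39/10, 1055/24)
obs 6: x=3/4 → posterior Inverse-Gamma(22/5, 4463/96)
obs 7: x=7/2 → posterior Inverse-Gamma(49/10, 4475/96)
obs 8: x=-4 → posterior Inverse-Gamma(27/5, 6827/96)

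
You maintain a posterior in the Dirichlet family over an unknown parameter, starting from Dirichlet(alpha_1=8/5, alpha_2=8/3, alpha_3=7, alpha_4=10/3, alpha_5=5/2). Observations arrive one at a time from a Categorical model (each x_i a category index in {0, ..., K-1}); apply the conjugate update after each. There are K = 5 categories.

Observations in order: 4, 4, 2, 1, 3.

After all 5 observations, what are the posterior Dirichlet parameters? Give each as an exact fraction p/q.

obs 1: x=4 → posterior Dirichlet(8/5, 8/3, 7, 10/3, 7/2)
obs 2: x=4 → posterior Dirichlet(8/5, 8/3, 7, 10/3, 9/2)
obs 3: x=2 → posterior Dirichlet(8/5, 8/3, 8, 10/3, 9/2)
obs 4: x=1 → posterior Dirichlet(8/5, 11/3, 8, 10/3, 9/2)
obs 5: x=3 → posterior Dirichlet(8/5, 11/3, 8, 13/3, 9/2)

alpha_1=8/5, alpha_2=11/3, alpha_3=8, alpha_4=13/3, alpha_5=9/2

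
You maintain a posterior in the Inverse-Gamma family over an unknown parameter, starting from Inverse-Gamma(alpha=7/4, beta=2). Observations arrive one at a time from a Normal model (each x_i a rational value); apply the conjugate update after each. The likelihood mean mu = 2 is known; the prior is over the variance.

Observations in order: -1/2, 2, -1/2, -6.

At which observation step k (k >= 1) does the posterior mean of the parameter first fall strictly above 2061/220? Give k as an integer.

obs 1: x=-1/2 → posterior Inverse-Gamma(9/4, 41/8)
obs 2: x=2 → posterior Inverse-Gamma(11/4, 41/8)
obs 3: x=-1/2 → posterior Inverse-Gamma(13/4, 33/4)
obs 4: x=-6 → posterior Inverse-Gamma(15/4, 161/4)

k = 4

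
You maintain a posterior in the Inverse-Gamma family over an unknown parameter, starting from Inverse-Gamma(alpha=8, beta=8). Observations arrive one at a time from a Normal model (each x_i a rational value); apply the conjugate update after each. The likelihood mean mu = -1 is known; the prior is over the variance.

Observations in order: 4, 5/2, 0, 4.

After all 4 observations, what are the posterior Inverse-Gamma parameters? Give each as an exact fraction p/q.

alpha=10, beta=317/8

obs 1: x=4 → posterior Inverse-Gamma(17/2, 41/2)
obs 2: x=5/2 → posterior Inverse-Gamma(9, 213/8)
obs 3: x=0 → posterior Inverse-Gamma(19/2, 217/8)
obs 4: x=4 → posterior Inverse-Gamma(10, 317/8)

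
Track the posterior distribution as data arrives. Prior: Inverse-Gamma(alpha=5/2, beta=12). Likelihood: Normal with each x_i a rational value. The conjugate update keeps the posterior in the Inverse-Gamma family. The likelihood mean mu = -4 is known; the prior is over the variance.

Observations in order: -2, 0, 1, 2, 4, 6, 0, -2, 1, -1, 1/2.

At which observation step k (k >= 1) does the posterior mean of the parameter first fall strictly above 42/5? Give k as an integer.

k = 2

obs 1: x=-2 → posterior Inverse-Gamma(3, 14)
obs 2: x=0 → posterior Inverse-Gamma(7/2, 22)
obs 3: x=1 → posterior Inverse-Gamma(4, 69/2)
obs 4: x=2 → posterior Inverse-Gamma(9/2, 105/2)
obs 5: x=4 → posterior Inverse-Gamma(5, 169/2)
obs 6: x=6 → posterior Inverse-Gamma(11/2, 269/2)
obs 7: x=0 → posterior Inverse-Gamma(6, 285/2)
obs 8: x=-2 → posterior Inverse-Gamma(13/2, 289/2)
obs 9: x=1 → posterior Inverse-Gamma(7, 157)
obs 10: x=-1 → posterior Inverse-Gamma(15/2, 323/2)
obs 11: x=1/2 → posterior Inverse-Gamma(8, 1373/8)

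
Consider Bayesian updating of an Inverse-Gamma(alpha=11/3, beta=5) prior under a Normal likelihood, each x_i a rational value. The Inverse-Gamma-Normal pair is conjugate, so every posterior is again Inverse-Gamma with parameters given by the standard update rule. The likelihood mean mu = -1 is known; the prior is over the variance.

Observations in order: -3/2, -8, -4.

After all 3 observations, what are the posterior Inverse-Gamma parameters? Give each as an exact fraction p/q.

alpha=31/6, beta=273/8

obs 1: x=-3/2 → posterior Inverse-Gamma(25/6, 41/8)
obs 2: x=-8 → posterior Inverse-Gamma(14/3, 237/8)
obs 3: x=-4 → posterior Inverse-Gamma(31/6, 273/8)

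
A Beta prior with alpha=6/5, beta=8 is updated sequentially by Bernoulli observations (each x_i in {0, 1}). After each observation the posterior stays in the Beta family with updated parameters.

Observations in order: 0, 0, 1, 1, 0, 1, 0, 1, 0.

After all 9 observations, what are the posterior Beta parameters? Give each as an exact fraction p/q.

obs 1: x=0 → posterior Beta(6/5, 9)
obs 2: x=0 → posterior Beta(6/5, 10)
obs 3: x=1 → posterior Beta(11/5, 10)
obs 4: x=1 → posterior Beta(16/5, 10)
obs 5: x=0 → posterior Beta(16/5, 11)
obs 6: x=1 → posterior Beta(21/5, 11)
obs 7: x=0 → posterior Beta(21/5, 12)
obs 8: x=1 → posterior Beta(26/5, 12)
obs 9: x=0 → posterior Beta(26/5, 13)

alpha=26/5, beta=13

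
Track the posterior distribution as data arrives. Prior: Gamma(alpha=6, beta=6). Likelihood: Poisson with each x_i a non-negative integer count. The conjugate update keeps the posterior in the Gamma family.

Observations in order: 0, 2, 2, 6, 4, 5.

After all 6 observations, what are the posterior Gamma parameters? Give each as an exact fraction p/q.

obs 1: x=0 → posterior Gamma(6, 7)
obs 2: x=2 → posterior Gamma(8, 8)
obs 3: x=2 → posterior Gamma(10, 9)
obs 4: x=6 → posterior Gamma(16, 10)
obs 5: x=4 → posterior Gamma(20, 11)
obs 6: x=5 → posterior Gamma(25, 12)

alpha=25, beta=12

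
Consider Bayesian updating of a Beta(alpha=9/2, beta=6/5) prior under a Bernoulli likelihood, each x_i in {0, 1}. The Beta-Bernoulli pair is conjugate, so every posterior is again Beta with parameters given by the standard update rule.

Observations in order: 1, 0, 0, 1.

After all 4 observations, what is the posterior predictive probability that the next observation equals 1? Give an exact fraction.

65/97

obs 1: x=1 → posterior Beta(11/2, 6/5)
obs 2: x=0 → posterior Beta(11/2, 11/5)
obs 3: x=0 → posterior Beta(11/2, 16/5)
obs 4: x=1 → posterior Beta(13/2, 16/5)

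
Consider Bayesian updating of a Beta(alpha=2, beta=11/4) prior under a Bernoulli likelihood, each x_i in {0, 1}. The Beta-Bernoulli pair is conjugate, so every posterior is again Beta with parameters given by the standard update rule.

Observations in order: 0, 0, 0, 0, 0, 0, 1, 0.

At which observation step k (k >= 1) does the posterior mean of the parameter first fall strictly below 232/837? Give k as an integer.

k = 3

obs 1: x=0 → posterior Beta(2, 15/4)
obs 2: x=0 → posterior Beta(2, 19/4)
obs 3: x=0 → posterior Beta(2, 23/4)
obs 4: x=0 → posterior Beta(2, 27/4)
obs 5: x=0 → posterior Beta(2, 31/4)
obs 6: x=0 → posterior Beta(2, 35/4)
obs 7: x=1 → posterior Beta(3, 35/4)
obs 8: x=0 → posterior Beta(3, 39/4)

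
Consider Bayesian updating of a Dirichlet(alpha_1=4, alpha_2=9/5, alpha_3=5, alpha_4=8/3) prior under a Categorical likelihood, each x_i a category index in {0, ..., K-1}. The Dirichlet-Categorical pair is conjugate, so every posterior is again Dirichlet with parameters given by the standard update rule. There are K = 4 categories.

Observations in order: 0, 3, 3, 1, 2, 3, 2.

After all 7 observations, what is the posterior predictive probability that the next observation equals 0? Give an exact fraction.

obs 1: x=0 → posterior Dirichlet(5, 9/5, 5, 8/3)
obs 2: x=3 → posterior Dirichlet(5, 9/5, 5, 11/3)
obs 3: x=3 → posterior Dirichlet(5, 9/5, 5, 14/3)
obs 4: x=1 → posterior Dirichlet(5, 14/5, 5, 14/3)
obs 5: x=2 → posterior Dirichlet(5, 14/5, 6, 14/3)
obs 6: x=3 → posterior Dirichlet(5, 14/5, 6, 17/3)
obs 7: x=2 → posterior Dirichlet(5, 14/5, 7, 17/3)

75/307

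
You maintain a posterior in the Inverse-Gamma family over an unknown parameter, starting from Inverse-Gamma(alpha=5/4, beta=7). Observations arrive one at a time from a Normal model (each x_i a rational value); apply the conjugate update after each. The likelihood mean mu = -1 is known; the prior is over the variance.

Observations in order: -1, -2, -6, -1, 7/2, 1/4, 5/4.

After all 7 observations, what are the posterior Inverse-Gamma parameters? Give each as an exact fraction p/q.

alpha=19/4, beta=535/16

obs 1: x=-1 → posterior Inverse-Gamma(7/4, 7)
obs 2: x=-2 → posterior Inverse-Gamma(9/4, 15/2)
obs 3: x=-6 → posterior Inverse-Gamma(11/4, 20)
obs 4: x=-1 → posterior Inverse-Gamma(13/4, 20)
obs 5: x=7/2 → posterior Inverse-Gamma(15/4, 241/8)
obs 6: x=1/4 → posterior Inverse-Gamma(17/4, 989/32)
obs 7: x=5/4 → posterior Inverse-Gamma(19/4, 535/16)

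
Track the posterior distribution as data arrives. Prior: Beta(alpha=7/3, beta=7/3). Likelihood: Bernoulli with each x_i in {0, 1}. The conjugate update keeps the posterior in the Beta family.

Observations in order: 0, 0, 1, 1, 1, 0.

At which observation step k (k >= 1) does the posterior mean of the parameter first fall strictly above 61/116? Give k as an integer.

obs 1: x=0 → posterior Beta(7/3, 10/3)
obs 2: x=0 → posterior Beta(7/3, 13/3)
obs 3: x=1 → posterior Beta(10/3, 13/3)
obs 4: x=1 → posterior Beta(13/3, 13/3)
obs 5: x=1 → posterior Beta(16/3, 13/3)
obs 6: x=0 → posterior Beta(16/3, 16/3)

k = 5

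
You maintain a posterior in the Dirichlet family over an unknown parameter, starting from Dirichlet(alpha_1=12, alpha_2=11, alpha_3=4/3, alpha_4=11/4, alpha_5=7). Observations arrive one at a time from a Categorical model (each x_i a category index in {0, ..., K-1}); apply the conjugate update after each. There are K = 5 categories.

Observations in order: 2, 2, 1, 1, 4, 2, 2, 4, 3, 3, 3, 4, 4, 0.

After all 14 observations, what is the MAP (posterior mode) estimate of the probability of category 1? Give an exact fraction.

obs 1: x=2 → posterior Dirichlet(12, 11, 7/3, 11/4, 7)
obs 2: x=2 → posterior Dirichlet(12, 11, 10/3, 11/4, 7)
obs 3: x=1 → posterior Dirichlet(12, 12, 10/3, 11/4, 7)
obs 4: x=1 → posterior Dirichlet(12, 13, 10/3, 11/4, 7)
obs 5: x=4 → posterior Dirichlet(12, 13, 10/3, 11/4, 8)
obs 6: x=2 → posterior Dirichlet(12, 13, 13/3, 11/4, 8)
obs 7: x=2 → posterior Dirichlet(12, 13, 16/3, 11/4, 8)
obs 8: x=4 → posterior Dirichlet(12, 13, 16/3, 11/4, 9)
obs 9: x=3 → posterior Dirichlet(12, 13, 16/3, 15/4, 9)
obs 10: x=3 → posterior Dirichlet(12, 13, 16/3, 19/4, 9)
obs 11: x=3 → posterior Dirichlet(12, 13, 16/3, 23/4, 9)
obs 12: x=4 → posterior Dirichlet(12, 13, 16/3, 23/4, 10)
obs 13: x=4 → posterior Dirichlet(12, 13, 16/3, 23/4, 11)
obs 14: x=0 → posterior Dirichlet(13, 13, 16/3, 23/4, 11)

144/517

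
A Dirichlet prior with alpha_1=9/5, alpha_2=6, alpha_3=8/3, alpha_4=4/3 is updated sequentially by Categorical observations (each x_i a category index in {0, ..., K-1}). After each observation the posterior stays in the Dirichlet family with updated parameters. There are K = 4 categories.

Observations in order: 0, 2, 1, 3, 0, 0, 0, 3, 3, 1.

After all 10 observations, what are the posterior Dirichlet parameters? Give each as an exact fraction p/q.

obs 1: x=0 → posterior Dirichlet(14/5, 6, 8/3, 4/3)
obs 2: x=2 → posterior Dirichlet(14/5, 6, 11/3, 4/3)
obs 3: x=1 → posterior Dirichlet(14/5, 7, 11/3, 4/3)
obs 4: x=3 → posterior Dirichlet(14/5, 7, 11/3, 7/3)
obs 5: x=0 → posterior Dirichlet(19/5, 7, 11/3, 7/3)
obs 6: x=0 → posterior Dirichlet(24/5, 7, 11/3, 7/3)
obs 7: x=0 → posterior Dirichlet(29/5, 7, 11/3, 7/3)
obs 8: x=3 → posterior Dirichlet(29/5, 7, 11/3, 10/3)
obs 9: x=3 → posterior Dirichlet(29/5, 7, 11/3, 13/3)
obs 10: x=1 → posterior Dirichlet(29/5, 8, 11/3, 13/3)

alpha_1=29/5, alpha_2=8, alpha_3=11/3, alpha_4=13/3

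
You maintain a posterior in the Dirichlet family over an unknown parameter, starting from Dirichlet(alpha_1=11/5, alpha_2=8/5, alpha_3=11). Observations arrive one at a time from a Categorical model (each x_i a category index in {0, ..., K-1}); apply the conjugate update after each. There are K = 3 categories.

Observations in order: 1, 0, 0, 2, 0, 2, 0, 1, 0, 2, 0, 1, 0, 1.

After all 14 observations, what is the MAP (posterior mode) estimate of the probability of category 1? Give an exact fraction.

23/129

obs 1: x=1 → posterior Dirichlet(11/5, 13/5, 11)
obs 2: x=0 → posterior Dirichlet(16/5, 13/5, 11)
obs 3: x=0 → posterior Dirichlet(21/5, 13/5, 11)
obs 4: x=2 → posterior Dirichlet(21/5, 13/5, 12)
obs 5: x=0 → posterior Dirichlet(26/5, 13/5, 12)
obs 6: x=2 → posterior Dirichlet(26/5, 13/5, 13)
obs 7: x=0 → posterior Dirichlet(31/5, 13/5, 13)
obs 8: x=1 → posterior Dirichlet(31/5, 18/5, 13)
obs 9: x=0 → posterior Dirichlet(36/5, 18/5, 13)
obs 10: x=2 → posterior Dirichlet(36/5, 18/5, 14)
obs 11: x=0 → posterior Dirichlet(41/5, 18/5, 14)
obs 12: x=1 → posterior Dirichlet(41/5, 23/5, 14)
obs 13: x=0 → posterior Dirichlet(46/5, 23/5, 14)
obs 14: x=1 → posterior Dirichlet(46/5, 28/5, 14)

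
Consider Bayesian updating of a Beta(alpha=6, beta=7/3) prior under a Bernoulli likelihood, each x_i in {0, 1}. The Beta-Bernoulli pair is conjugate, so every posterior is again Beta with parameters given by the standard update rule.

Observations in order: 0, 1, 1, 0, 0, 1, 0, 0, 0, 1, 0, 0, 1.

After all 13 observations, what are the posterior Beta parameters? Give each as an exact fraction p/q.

alpha=11, beta=31/3

obs 1: x=0 → posterior Beta(6, 10/3)
obs 2: x=1 → posterior Beta(7, 10/3)
obs 3: x=1 → posterior Beta(8, 10/3)
obs 4: x=0 → posterior Beta(8, 13/3)
obs 5: x=0 → posterior Beta(8, 16/3)
obs 6: x=1 → posterior Beta(9, 16/3)
obs 7: x=0 → posterior Beta(9, 19/3)
obs 8: x=0 → posterior Beta(9, 22/3)
obs 9: x=0 → posterior Beta(9, 25/3)
obs 10: x=1 → posterior Beta(10, 25/3)
obs 11: x=0 → posterior Beta(10, 28/3)
obs 12: x=0 → posterior Beta(10, 31/3)
obs 13: x=1 → posterior Beta(11, 31/3)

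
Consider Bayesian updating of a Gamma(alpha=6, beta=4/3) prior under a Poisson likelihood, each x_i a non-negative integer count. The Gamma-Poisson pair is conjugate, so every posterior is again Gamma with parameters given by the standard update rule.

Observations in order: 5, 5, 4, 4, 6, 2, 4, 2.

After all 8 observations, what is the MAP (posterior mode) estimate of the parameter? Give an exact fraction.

obs 1: x=5 → posterior Gamma(11, 7/3)
obs 2: x=5 → posterior Gamma(16, 10/3)
obs 3: x=4 → posterior Gamma(20, 13/3)
obs 4: x=4 → posterior Gamma(24, 16/3)
obs 5: x=6 → posterior Gamma(30, 19/3)
obs 6: x=2 → posterior Gamma(32, 22/3)
obs 7: x=4 → posterior Gamma(36, 25/3)
obs 8: x=2 → posterior Gamma(38, 28/3)

111/28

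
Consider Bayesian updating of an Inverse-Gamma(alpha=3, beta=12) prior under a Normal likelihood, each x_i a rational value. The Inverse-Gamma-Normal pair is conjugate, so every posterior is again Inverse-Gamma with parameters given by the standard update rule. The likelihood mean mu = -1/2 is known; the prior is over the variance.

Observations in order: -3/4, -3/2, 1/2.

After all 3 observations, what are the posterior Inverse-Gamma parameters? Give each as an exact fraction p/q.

alpha=9/2, beta=417/32

obs 1: x=-3/4 → posterior Inverse-Gamma(7/2, 385/32)
obs 2: x=-3/2 → posterior Inverse-Gamma(4, 401/32)
obs 3: x=1/2 → posterior Inverse-Gamma(9/2, 417/32)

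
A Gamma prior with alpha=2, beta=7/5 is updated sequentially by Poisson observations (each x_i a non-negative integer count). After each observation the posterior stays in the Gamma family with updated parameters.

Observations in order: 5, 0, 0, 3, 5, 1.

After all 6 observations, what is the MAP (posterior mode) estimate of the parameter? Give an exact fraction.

75/37

obs 1: x=5 → posterior Gamma(7, 12/5)
obs 2: x=0 → posterior Gamma(7, 17/5)
obs 3: x=0 → posterior Gamma(7, 22/5)
obs 4: x=3 → posterior Gamma(10, 27/5)
obs 5: x=5 → posterior Gamma(15, 32/5)
obs 6: x=1 → posterior Gamma(16, 37/5)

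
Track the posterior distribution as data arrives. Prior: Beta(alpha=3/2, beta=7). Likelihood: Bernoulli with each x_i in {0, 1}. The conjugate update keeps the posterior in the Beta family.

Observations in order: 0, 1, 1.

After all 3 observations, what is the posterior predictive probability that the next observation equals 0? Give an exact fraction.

16/23

obs 1: x=0 → posterior Beta(3/2, 8)
obs 2: x=1 → posterior Beta(5/2, 8)
obs 3: x=1 → posterior Beta(7/2, 8)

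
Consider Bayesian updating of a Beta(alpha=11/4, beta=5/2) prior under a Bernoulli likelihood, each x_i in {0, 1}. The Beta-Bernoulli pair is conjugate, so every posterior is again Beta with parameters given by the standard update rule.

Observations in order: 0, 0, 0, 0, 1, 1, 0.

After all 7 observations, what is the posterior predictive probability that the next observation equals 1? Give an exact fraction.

19/49

obs 1: x=0 → posterior Beta(11/4, 7/2)
obs 2: x=0 → posterior Beta(11/4, 9/2)
obs 3: x=0 → posterior Beta(11/4, 11/2)
obs 4: x=0 → posterior Beta(11/4, 13/2)
obs 5: x=1 → posterior Beta(15/4, 13/2)
obs 6: x=1 → posterior Beta(19/4, 13/2)
obs 7: x=0 → posterior Beta(19/4, 15/2)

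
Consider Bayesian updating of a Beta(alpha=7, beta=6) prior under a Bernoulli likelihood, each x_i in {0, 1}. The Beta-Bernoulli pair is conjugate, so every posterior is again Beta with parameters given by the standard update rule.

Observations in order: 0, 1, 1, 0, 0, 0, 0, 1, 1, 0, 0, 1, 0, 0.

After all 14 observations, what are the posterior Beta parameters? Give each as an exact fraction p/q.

alpha=12, beta=15

obs 1: x=0 → posterior Beta(7, 7)
obs 2: x=1 → posterior Beta(8, 7)
obs 3: x=1 → posterior Beta(9, 7)
obs 4: x=0 → posterior Beta(9, 8)
obs 5: x=0 → posterior Beta(9, 9)
obs 6: x=0 → posterior Beta(9, 10)
obs 7: x=0 → posterior Beta(9, 11)
obs 8: x=1 → posterior Beta(10, 11)
obs 9: x=1 → posterior Beta(11, 11)
obs 10: x=0 → posterior Beta(11, 12)
obs 11: x=0 → posterior Beta(11, 13)
obs 12: x=1 → posterior Beta(12, 13)
obs 13: x=0 → posterior Beta(12, 14)
obs 14: x=0 → posterior Beta(12, 15)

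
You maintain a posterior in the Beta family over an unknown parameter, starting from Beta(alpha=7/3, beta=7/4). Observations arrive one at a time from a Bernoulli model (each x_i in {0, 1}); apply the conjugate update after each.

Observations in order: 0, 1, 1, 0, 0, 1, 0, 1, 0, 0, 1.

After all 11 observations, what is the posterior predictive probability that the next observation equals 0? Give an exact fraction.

93/181

obs 1: x=0 → posterior Beta(7/3, 11/4)
obs 2: x=1 → posterior Beta(10/3, 11/4)
obs 3: x=1 → posterior Beta(13/3, 11/4)
obs 4: x=0 → posterior Beta(13/3, 15/4)
obs 5: x=0 → posterior Beta(13/3, 19/4)
obs 6: x=1 → posterior Beta(16/3, 19/4)
obs 7: x=0 → posterior Beta(16/3, 23/4)
obs 8: x=1 → posterior Beta(19/3, 23/4)
obs 9: x=0 → posterior Beta(19/3, 27/4)
obs 10: x=0 → posterior Beta(19/3, 31/4)
obs 11: x=1 → posterior Beta(22/3, 31/4)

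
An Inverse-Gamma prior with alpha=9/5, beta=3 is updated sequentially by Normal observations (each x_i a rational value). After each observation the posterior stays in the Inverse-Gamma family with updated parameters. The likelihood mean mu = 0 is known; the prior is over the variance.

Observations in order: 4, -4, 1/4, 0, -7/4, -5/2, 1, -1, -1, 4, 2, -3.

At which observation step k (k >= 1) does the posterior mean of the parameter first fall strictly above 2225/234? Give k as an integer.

k = 2

obs 1: x=4 → posterior Inverse-Gamma(23/10, 11)
obs 2: x=-4 → posterior Inverse-Gamma(14/5, 19)
obs 3: x=1/4 → posterior Inverse-Gamma(33/10, 609/32)
obs 4: x=0 → posterior Inverse-Gamma(19/5, 609/32)
obs 5: x=-7/4 → posterior Inverse-Gamma(43/10, 329/16)
obs 6: x=-5/2 → posterior Inverse-Gamma(24/5, 379/16)
obs 7: x=1 → posterior Inverse-Gamma(53/10, 387/16)
obs 8: x=-1 → posterior Inverse-Gamma(29/5, 395/16)
obs 9: x=-1 → posterior Inverse-Gamma(63/10, 403/16)
obs 10: x=4 → posterior Inverse-Gamma(34/5, 531/16)
obs 11: x=2 → posterior Inverse-Gamma(73/10, 563/16)
obs 12: x=-3 → posterior Inverse-Gamma(39/5, 635/16)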